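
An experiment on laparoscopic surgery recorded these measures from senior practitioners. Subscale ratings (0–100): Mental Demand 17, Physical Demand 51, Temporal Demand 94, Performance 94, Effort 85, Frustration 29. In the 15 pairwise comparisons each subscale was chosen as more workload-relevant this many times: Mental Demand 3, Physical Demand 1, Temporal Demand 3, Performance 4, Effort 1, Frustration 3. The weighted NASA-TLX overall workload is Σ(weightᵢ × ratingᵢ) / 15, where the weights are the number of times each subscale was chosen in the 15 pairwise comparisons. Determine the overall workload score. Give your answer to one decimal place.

The tallies are the weights (they sum to 15).
Weighted sum = 3·17 + 1·51 + 3·94 + 4·94 + 1·85 + 3·29
            = 51 + 51 + 282 + 376 + 85 + 87 = 932.
Overall workload = 932 / 15 = 62.1333 ≈ 62.1.

62.1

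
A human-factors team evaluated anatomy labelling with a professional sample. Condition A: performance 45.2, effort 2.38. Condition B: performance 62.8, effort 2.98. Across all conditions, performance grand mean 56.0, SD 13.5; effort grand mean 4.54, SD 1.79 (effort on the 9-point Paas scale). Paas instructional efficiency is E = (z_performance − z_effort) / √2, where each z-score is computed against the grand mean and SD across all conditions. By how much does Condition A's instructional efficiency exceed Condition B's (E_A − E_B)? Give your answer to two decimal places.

Condition A: z_P = (45.2 − 56.0)/13.5 = -0.8000; z_E = (2.38 − 4.54)/1.79 = -1.2067; E_A = (-0.8000 − (-1.2067))/√2 = 0.2876.
Condition B: z_P = (62.8 − 56.0)/13.5 = 0.5037; z_E = (2.98 − 4.54)/1.79 = -0.8715; E_B = (0.5037 − (-0.8715))/√2 = 0.9724.
E_A − E_B = 0.2876 − 0.9724 = -0.6848 ≈ -0.68.

-0.68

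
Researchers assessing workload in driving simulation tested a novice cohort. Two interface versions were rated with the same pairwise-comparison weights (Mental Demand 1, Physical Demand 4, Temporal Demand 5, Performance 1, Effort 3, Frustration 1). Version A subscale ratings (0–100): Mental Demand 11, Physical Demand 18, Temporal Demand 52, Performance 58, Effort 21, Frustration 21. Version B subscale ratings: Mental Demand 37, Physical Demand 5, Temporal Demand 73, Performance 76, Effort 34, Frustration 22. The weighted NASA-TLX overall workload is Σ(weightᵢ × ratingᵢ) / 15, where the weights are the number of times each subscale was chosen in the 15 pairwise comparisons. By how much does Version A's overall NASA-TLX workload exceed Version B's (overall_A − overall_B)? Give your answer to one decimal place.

-9.1

Version A weighted sum = 1·11 + 4·18 + 5·52 + 1·58 + 3·21 + 1·21 = 11 + 72 + 260 + 58 + 63 + 21 = 485; overall_A = 485/15 = 32.3333.
Version B weighted sum = 1·37 + 4·5 + 5·73 + 1·76 + 3·34 + 1·22 = 37 + 20 + 365 + 76 + 102 + 22 = 622; overall_B = 622/15 = 41.4667.
Difference = 32.3333 − 41.4667 = -9.1334 ≈ -9.1.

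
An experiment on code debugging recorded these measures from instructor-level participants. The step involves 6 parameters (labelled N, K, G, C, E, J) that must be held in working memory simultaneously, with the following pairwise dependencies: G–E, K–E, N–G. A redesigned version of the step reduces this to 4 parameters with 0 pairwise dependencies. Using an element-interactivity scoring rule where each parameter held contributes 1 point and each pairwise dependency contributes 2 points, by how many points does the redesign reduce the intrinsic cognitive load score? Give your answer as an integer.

Original: 6 × 1 + 3 × 2 = 6 + 6 = 12.
Redesigned: 4 × 1 + 0 × 2 = 4 + 0 = 4.
Reduction = 12 − 4 = 8.

8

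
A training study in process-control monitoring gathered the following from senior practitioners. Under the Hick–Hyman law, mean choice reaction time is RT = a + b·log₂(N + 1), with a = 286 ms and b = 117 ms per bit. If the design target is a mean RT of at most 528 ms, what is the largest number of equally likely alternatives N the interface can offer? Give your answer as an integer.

Set 286 + 117·log₂(N + 1) ≤ 528.
log₂(N + 1) ≤ (528 − 286) / 117 = 2.0684.
N + 1 ≤ 2^2.0684 = 4.1942.
N ≤ 3.1942, so the largest integer N is 3.

3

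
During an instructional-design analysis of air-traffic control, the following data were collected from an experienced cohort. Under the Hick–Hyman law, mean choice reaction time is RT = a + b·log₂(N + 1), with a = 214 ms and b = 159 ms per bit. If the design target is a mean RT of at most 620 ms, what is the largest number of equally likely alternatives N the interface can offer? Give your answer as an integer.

4

Set 214 + 159·log₂(N + 1) ≤ 620.
log₂(N + 1) ≤ (620 − 214) / 159 = 2.5535.
N + 1 ≤ 2^2.5535 = 5.8706.
N ≤ 4.8706, so the largest integer N is 4.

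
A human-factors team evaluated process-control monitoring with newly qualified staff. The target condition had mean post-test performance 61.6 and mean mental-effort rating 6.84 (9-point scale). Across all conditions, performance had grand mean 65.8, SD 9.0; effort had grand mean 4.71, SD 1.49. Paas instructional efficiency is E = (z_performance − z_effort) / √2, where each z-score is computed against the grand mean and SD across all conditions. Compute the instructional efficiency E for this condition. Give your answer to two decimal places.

-1.34

z_performance = (61.6 − 65.8) / 9.0 = -4.2000 / 9.0 = -0.4667.
z_effort = (6.84 − 4.71) / 1.49 = 2.1300 / 1.49 = 1.4295.
z_P − z_E = -0.4667 − 1.4295 = -1.8962.
E = -1.8962 / √2 = -1.8962 / 1.41421 = -1.3408 ≈ -1.34.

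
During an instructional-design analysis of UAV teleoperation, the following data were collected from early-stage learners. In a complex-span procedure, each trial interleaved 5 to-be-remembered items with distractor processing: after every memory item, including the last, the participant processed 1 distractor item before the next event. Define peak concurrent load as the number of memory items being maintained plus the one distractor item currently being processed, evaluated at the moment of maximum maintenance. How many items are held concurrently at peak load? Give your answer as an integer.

Maintenance is greatest during the distractor(s) after memory item 5: all 5 memory items are being held.
One distractor item is concurrently being processed.
Peak concurrent load = 5 + 1 = 6 items.

6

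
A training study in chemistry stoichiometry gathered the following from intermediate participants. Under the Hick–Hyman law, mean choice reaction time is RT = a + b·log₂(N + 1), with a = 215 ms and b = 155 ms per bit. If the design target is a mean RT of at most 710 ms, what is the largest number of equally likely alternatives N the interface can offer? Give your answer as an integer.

8

Set 215 + 155·log₂(N + 1) ≤ 710.
log₂(N + 1) ≤ (710 − 215) / 155 = 3.1935.
N + 1 ≤ 2^3.1935 = 9.1483.
N ≤ 8.1483, so the largest integer N is 8.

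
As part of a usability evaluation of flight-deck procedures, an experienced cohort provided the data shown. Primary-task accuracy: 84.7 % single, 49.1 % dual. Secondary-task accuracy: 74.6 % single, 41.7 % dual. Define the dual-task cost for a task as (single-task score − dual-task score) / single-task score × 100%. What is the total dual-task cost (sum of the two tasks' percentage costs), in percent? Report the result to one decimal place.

Primary cost = (84.7 − 49.1) / 84.7 × 100% = 42.0307%.
Secondary cost = (74.6 − 41.7) / 74.6 × 100% = 44.1019%.
Total = 42.0307% + 44.1019% = 86.1326% ≈ 86.1%.

86.1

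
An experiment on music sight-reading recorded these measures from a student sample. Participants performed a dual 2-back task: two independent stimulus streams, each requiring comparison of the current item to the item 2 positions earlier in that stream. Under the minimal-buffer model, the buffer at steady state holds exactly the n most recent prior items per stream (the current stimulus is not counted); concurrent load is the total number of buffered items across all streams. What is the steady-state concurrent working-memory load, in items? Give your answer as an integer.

4

Each stream's buffer holds its 2 most recent prior items.
Two independent streams: 2 × 2 = 4 buffered items at steady state.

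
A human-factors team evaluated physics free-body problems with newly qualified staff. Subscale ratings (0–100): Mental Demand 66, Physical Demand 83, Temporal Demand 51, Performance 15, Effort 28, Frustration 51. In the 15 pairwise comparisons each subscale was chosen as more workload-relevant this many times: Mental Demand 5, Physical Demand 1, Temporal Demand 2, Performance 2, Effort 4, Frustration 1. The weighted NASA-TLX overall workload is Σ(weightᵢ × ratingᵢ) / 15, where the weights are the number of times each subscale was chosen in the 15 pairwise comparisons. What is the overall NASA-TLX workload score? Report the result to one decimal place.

47.2

The tallies are the weights (they sum to 15).
Weighted sum = 5·66 + 1·83 + 2·51 + 2·15 + 4·28 + 1·51
            = 330 + 83 + 102 + 30 + 112 + 51 = 708.
Overall workload = 708 / 15 = 47.2000 ≈ 47.2.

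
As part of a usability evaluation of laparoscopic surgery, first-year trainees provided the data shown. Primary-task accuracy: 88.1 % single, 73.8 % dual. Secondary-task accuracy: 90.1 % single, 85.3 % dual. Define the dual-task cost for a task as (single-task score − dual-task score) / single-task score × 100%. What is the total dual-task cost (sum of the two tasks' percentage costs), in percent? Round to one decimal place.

21.6

Primary cost = (88.1 − 73.8) / 88.1 × 100% = 16.2316%.
Secondary cost = (90.1 − 85.3) / 90.1 × 100% = 5.3274%.
Total = 16.2316% + 5.3274% = 21.5590% ≈ 21.6%.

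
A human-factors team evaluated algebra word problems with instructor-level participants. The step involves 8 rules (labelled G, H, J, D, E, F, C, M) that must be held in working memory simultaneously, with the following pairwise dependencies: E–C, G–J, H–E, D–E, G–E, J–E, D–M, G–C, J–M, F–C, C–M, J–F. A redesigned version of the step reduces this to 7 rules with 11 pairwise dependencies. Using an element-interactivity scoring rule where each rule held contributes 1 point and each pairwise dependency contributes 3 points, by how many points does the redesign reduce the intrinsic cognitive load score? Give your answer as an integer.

Original: 8 × 1 + 12 × 3 = 8 + 36 = 44.
Redesigned: 7 × 1 + 11 × 3 = 7 + 33 = 40.
Reduction = 44 − 40 = 4.

4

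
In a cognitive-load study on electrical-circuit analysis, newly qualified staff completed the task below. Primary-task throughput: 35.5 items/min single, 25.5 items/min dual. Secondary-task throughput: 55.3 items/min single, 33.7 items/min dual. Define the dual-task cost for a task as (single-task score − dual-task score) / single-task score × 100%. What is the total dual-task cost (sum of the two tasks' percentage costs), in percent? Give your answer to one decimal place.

Primary cost = (35.5 − 25.5) / 35.5 × 100% = 28.1690%.
Secondary cost = (55.3 − 33.7) / 55.3 × 100% = 39.0597%.
Total = 28.1690% + 39.0597% = 67.2287% ≈ 67.2%.

67.2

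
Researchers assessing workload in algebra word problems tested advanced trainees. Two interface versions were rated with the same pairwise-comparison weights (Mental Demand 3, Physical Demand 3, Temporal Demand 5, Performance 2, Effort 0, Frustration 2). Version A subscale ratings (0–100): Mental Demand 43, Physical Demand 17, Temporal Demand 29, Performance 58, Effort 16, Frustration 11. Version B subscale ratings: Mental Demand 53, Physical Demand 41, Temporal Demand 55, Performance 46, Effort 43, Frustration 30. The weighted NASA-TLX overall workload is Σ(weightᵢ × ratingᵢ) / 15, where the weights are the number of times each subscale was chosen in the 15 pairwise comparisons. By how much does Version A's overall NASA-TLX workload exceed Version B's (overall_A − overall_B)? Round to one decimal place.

-16.4

Version A weighted sum = 3·43 + 3·17 + 5·29 + 2·58 + 0·16 + 2·11 = 129 + 51 + 145 + 116 + 0 + 22 = 463; overall_A = 463/15 = 30.8667.
Version B weighted sum = 3·53 + 3·41 + 5·55 + 2·46 + 0·43 + 2·30 = 159 + 123 + 275 + 92 + 0 + 60 = 709; overall_B = 709/15 = 47.2667.
Difference = 30.8667 − 47.2667 = -16.4000 ≈ -16.4.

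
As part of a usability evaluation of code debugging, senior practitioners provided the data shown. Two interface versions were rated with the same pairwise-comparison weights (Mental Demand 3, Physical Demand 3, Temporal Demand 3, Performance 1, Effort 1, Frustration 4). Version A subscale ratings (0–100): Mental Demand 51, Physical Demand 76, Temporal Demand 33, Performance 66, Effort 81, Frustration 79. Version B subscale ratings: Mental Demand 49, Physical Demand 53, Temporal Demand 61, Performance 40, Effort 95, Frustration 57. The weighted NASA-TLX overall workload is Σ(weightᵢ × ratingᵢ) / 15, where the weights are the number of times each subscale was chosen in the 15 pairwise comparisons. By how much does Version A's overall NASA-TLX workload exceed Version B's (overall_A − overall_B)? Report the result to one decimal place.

6.1

Version A weighted sum = 3·51 + 3·76 + 3·33 + 1·66 + 1·81 + 4·79 = 153 + 228 + 99 + 66 + 81 + 316 = 943; overall_A = 943/15 = 62.8667.
Version B weighted sum = 3·49 + 3·53 + 3·61 + 1·40 + 1·95 + 4·57 = 147 + 159 + 183 + 40 + 95 + 228 = 852; overall_B = 852/15 = 56.8000.
Difference = 62.8667 − 56.8000 = 6.0667 ≈ 6.1.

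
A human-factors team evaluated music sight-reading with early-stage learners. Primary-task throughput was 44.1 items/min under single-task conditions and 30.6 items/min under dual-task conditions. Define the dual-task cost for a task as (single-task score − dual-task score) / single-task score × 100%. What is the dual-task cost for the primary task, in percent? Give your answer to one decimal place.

Cost = (44.1 − 30.6) / 44.1 × 100%
     = 13.5000 / 44.1 × 100% = 30.6122%.
≈ 30.6%.

30.6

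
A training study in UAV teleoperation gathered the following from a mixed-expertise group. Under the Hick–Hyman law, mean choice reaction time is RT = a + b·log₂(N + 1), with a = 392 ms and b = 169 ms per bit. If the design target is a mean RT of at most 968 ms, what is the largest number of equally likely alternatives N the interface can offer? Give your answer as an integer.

9

Set 392 + 169·log₂(N + 1) ≤ 968.
log₂(N + 1) ≤ (968 − 392) / 169 = 3.4083.
N + 1 ≤ 2^3.4083 = 10.6170.
N ≤ 9.6170, so the largest integer N is 9.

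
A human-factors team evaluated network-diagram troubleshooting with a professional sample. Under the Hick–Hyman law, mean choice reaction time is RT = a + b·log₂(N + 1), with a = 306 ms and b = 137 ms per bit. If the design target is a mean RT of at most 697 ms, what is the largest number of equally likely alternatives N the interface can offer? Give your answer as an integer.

6

Set 306 + 137·log₂(N + 1) ≤ 697.
log₂(N + 1) ≤ (697 − 306) / 137 = 2.8540.
N + 1 ≤ 2^2.8540 = 7.2300.
N ≤ 6.2300, so the largest integer N is 6.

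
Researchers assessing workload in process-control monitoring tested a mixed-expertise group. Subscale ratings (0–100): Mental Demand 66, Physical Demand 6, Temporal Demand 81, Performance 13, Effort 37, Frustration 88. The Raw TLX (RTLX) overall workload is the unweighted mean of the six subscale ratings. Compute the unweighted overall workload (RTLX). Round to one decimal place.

Sum of ratings = 66 + 6 + 81 + 13 + 37 + 88 = 291.
RTLX = 291 / 6 = 48.5000 ≈ 48.5.

48.5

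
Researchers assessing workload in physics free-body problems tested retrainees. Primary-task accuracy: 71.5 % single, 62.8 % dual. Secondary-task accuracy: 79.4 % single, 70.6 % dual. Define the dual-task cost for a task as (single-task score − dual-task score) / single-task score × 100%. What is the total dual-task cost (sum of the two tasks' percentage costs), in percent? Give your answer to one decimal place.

23.3

Primary cost = (71.5 − 62.8) / 71.5 × 100% = 12.1678%.
Secondary cost = (79.4 − 70.6) / 79.4 × 100% = 11.0831%.
Total = 12.1678% + 11.0831% = 23.2509% ≈ 23.3%.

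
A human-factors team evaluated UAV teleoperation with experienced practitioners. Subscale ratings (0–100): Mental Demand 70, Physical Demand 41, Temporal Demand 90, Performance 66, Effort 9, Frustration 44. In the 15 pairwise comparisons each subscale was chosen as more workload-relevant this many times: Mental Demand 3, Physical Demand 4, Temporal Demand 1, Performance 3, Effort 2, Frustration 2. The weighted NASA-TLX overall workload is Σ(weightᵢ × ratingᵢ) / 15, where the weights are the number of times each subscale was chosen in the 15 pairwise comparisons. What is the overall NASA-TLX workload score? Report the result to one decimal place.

51.2

The tallies are the weights (they sum to 15).
Weighted sum = 3·70 + 4·41 + 1·90 + 3·66 + 2·9 + 2·44
            = 210 + 164 + 90 + 198 + 18 + 88 = 768.
Overall workload = 768 / 15 = 51.2000 ≈ 51.2.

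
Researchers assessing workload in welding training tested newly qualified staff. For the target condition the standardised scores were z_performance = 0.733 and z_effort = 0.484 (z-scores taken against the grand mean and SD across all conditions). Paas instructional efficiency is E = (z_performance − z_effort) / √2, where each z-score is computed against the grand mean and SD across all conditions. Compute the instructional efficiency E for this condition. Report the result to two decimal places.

z_P − z_E = 0.733 − 0.484 = 0.2490.
E = 0.2490 / √2 = 0.2490 / 1.41421 = 0.1761 ≈ 0.18.

0.18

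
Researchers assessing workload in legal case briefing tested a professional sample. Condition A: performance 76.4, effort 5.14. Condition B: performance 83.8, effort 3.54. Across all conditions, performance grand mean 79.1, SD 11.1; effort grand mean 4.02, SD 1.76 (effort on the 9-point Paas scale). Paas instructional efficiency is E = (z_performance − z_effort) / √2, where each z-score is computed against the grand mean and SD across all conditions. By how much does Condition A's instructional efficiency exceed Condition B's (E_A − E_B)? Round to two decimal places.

-1.11

Condition A: z_P = (76.4 − 79.1)/11.1 = -0.2432; z_E = (5.14 − 4.02)/1.76 = 0.6364; E_A = (-0.2432 − 0.6364)/√2 = -0.6220.
Condition B: z_P = (83.8 − 79.1)/11.1 = 0.4234; z_E = (3.54 − 4.02)/1.76 = -0.2727; E_B = (0.4234 − (-0.2727))/√2 = 0.4922.
E_A − E_B = -0.6220 − 0.4922 = -1.1142 ≈ -1.11.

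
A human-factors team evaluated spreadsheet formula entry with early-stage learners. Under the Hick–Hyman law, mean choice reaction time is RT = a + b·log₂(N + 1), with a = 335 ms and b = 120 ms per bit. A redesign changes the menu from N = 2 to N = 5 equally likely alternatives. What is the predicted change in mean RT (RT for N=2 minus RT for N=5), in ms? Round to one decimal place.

-120.0

RT(2) = 335 + 120·log₂(3) = 335 + 120·1.5850 = 525.2000 ms.
RT(5) = 335 + 120·log₂(6) = 335 + 120·2.5850 = 645.2000 ms.
Difference = 525.2000 − 645.2000 = -120.0000 ≈ -120.0 ms.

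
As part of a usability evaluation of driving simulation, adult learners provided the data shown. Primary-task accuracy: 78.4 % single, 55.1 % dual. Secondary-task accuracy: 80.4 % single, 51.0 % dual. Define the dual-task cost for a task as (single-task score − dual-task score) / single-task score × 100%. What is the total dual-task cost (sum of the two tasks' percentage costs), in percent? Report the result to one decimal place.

66.3

Primary cost = (78.4 − 55.1) / 78.4 × 100% = 29.7194%.
Secondary cost = (80.4 − 51.0) / 80.4 × 100% = 36.5672%.
Total = 29.7194% + 36.5672% = 66.2866% ≈ 66.3%.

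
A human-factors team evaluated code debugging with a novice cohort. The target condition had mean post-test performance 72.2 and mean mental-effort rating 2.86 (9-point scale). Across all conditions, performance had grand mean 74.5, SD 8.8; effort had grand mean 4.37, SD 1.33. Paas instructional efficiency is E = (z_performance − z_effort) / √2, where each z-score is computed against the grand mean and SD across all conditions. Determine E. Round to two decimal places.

z_performance = (72.2 − 74.5) / 8.8 = -2.3000 / 8.8 = -0.2614.
z_effort = (2.86 − 4.37) / 1.33 = -1.5100 / 1.33 = -1.1353.
z_P − z_E = -0.2614 − (-1.1353) = 0.8739.
E = 0.8739 / √2 = 0.8739 / 1.41421 = 0.6179 ≈ 0.62.

0.62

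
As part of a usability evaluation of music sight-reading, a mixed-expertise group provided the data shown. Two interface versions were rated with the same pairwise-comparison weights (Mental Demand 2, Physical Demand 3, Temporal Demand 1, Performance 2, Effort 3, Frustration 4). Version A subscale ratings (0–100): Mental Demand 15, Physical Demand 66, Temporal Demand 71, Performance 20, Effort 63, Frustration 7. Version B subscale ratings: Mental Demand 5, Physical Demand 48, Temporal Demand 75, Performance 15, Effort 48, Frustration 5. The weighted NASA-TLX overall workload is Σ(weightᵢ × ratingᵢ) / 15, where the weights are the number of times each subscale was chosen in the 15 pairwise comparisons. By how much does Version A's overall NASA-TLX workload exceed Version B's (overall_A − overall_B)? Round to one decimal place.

8.9

Version A weighted sum = 2·15 + 3·66 + 1·71 + 2·20 + 3·63 + 4·7 = 30 + 198 + 71 + 40 + 189 + 28 = 556; overall_A = 556/15 = 37.0667.
Version B weighted sum = 2·5 + 3·48 + 1·75 + 2·15 + 3·48 + 4·5 = 10 + 144 + 75 + 30 + 144 + 20 = 423; overall_B = 423/15 = 28.2000.
Difference = 37.0667 − 28.2000 = 8.8667 ≈ 8.9.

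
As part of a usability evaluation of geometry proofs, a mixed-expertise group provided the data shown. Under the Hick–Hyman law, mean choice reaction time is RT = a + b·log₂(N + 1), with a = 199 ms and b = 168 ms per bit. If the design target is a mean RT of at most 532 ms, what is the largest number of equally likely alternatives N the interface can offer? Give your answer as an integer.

2

Set 199 + 168·log₂(N + 1) ≤ 532.
log₂(N + 1) ≤ (532 − 199) / 168 = 1.9821.
N + 1 ≤ 2^1.9821 = 3.9507.
N ≤ 2.9507, so the largest integer N is 2.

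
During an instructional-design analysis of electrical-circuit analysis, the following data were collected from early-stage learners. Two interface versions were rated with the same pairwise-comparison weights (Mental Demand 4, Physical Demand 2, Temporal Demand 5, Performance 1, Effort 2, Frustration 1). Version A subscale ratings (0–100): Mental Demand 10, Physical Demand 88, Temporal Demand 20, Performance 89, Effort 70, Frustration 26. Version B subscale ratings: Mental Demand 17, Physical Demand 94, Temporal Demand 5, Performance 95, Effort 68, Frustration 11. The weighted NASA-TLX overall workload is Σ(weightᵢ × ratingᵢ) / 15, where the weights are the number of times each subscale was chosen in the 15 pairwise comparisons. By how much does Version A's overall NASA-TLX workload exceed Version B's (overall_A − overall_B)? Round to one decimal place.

Version A weighted sum = 4·10 + 2·88 + 5·20 + 1·89 + 2·70 + 1·26 = 40 + 176 + 100 + 89 + 140 + 26 = 571; overall_A = 571/15 = 38.0667.
Version B weighted sum = 4·17 + 2·94 + 5·5 + 1·95 + 2·68 + 1·11 = 68 + 188 + 25 + 95 + 136 + 11 = 523; overall_B = 523/15 = 34.8667.
Difference = 38.0667 − 34.8667 = 3.2000 ≈ 3.2.

3.2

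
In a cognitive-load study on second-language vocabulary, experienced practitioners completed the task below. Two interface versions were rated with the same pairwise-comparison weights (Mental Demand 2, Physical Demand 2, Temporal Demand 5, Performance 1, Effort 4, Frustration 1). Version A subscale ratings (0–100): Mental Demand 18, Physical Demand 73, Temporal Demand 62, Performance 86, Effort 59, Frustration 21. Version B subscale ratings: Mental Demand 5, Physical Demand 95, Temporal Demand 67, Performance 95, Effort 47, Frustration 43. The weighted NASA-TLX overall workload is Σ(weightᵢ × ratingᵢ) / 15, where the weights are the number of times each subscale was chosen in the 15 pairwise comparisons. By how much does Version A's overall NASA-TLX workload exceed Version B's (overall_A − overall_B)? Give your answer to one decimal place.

-1.7

Version A weighted sum = 2·18 + 2·73 + 5·62 + 1·86 + 4·59 + 1·21 = 36 + 146 + 310 + 86 + 236 + 21 = 835; overall_A = 835/15 = 55.6667.
Version B weighted sum = 2·5 + 2·95 + 5·67 + 1·95 + 4·47 + 1·43 = 10 + 190 + 335 + 95 + 188 + 43 = 861; overall_B = 861/15 = 57.4000.
Difference = 55.6667 − 57.4000 = -1.7333 ≈ -1.7.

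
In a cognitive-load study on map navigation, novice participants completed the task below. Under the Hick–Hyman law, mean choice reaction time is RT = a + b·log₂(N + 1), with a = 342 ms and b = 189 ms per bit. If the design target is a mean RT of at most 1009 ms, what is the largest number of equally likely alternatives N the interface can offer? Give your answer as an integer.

Set 342 + 189·log₂(N + 1) ≤ 1009.
log₂(N + 1) ≤ (1009 − 342) / 189 = 3.5291.
N + 1 ≤ 2^3.5291 = 11.5442.
N ≤ 10.5442, so the largest integer N is 10.

10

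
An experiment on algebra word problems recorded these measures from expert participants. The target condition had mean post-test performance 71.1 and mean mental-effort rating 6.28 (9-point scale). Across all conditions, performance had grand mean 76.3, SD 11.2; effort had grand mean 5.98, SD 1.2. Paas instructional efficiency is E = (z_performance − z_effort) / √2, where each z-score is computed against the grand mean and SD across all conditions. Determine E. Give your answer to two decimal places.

z_performance = (71.1 − 76.3) / 11.2 = -5.2000 / 11.2 = -0.4643.
z_effort = (6.28 − 5.98) / 1.2 = 0.3000 / 1.2 = 0.2500.
z_P − z_E = -0.4643 − 0.2500 = -0.7143.
E = -0.7143 / √2 = -0.7143 / 1.41421 = -0.5051 ≈ -0.51.

-0.51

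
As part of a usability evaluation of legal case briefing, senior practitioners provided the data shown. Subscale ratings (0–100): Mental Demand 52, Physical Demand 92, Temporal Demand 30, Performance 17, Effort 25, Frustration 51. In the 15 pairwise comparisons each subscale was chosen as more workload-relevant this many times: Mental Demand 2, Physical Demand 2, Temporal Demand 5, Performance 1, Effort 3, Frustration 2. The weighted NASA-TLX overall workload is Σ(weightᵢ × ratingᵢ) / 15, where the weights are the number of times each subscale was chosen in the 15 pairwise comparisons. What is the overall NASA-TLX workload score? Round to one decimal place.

The tallies are the weights (they sum to 15).
Weighted sum = 2·52 + 2·92 + 5·30 + 1·17 + 3·25 + 2·51
            = 104 + 184 + 150 + 17 + 75 + 102 = 632.
Overall workload = 632 / 15 = 42.1333 ≈ 42.1.

42.1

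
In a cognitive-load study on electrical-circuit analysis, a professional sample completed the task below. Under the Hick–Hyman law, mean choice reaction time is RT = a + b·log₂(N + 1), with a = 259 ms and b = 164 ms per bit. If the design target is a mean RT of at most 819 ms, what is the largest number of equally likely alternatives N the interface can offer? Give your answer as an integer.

9

Set 259 + 164·log₂(N + 1) ≤ 819.
log₂(N + 1) ≤ (819 − 259) / 164 = 3.4146.
N + 1 ≤ 2^3.4146 = 10.6634.
N ≤ 9.6634, so the largest integer N is 9.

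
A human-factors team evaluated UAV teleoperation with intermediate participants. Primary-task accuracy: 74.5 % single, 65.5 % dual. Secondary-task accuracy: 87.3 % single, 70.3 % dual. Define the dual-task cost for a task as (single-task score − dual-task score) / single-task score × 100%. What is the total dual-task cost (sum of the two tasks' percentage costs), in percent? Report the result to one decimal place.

31.6

Primary cost = (74.5 − 65.5) / 74.5 × 100% = 12.0805%.
Secondary cost = (87.3 − 70.3) / 87.3 × 100% = 19.4731%.
Total = 12.0805% + 19.4731% = 31.5536% ≈ 31.6%.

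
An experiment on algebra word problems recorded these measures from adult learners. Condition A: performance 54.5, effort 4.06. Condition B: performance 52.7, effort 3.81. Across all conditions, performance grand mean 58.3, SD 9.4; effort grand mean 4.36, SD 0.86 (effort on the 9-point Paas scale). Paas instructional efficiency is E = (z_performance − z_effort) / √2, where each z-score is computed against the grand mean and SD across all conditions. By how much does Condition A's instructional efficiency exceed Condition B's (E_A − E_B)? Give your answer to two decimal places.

Condition A: z_P = (54.5 − 58.3)/9.4 = -0.4043; z_E = (4.06 − 4.36)/0.86 = -0.3488; E_A = (-0.4043 − (-0.3488))/√2 = -0.0392.
Condition B: z_P = (52.7 − 58.3)/9.4 = -0.5957; z_E = (3.81 − 4.36)/0.86 = -0.6395; E_B = (-0.5957 − (-0.6395))/√2 = 0.0310.
E_A − E_B = -0.0392 − 0.0310 = -0.0702 ≈ -0.07.

-0.07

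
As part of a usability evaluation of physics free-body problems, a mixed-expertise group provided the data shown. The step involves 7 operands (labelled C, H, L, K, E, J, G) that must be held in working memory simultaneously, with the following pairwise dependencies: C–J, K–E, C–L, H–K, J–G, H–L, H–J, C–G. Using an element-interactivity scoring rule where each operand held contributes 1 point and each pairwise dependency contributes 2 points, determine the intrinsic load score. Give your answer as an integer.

Count of operands held simultaneously: 7.
Count of pairwise dependencies listed: 8.
Element contribution: 7 × 1 = 7.
Interaction contribution: 8 × 2 = 16.
Intrinsic load = 7 + 16 = 23.

23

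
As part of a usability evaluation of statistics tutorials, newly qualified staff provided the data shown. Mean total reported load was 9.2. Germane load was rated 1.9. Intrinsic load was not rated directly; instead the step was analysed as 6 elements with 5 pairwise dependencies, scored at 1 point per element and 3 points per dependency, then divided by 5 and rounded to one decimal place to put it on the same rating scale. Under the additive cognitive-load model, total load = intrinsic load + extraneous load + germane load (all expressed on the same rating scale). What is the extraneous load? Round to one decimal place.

Intrinsic (element-interactivity): (6 × 1 + 5 × 3) / 5 = 21 / 5 = 4.2000 → 4.2.
extraneous load = total − intrinsic − germane
             = 9.2 − 4.2 − 1.9 = 3.1.

3.1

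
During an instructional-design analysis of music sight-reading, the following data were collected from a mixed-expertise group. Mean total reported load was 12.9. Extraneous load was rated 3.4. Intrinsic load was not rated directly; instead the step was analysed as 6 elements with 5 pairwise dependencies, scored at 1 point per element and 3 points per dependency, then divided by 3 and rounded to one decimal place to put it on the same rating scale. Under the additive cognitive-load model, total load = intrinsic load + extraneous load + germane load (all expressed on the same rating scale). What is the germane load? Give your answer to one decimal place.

Intrinsic (element-interactivity): (6 × 1 + 5 × 3) / 3 = 21 / 3 = 7.0000 → 7.0.
germane load = total − intrinsic − extraneous
             = 12.9 − 7.0 − 3.4 = 2.5.

2.5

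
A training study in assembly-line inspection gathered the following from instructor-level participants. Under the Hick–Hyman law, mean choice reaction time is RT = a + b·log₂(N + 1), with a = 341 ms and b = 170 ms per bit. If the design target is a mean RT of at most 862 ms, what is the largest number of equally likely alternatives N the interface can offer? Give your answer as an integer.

7

Set 341 + 170·log₂(N + 1) ≤ 862.
log₂(N + 1) ≤ (862 − 341) / 170 = 3.0647.
N + 1 ≤ 2^3.0647 = 8.3669.
N ≤ 7.3669, so the largest integer N is 7.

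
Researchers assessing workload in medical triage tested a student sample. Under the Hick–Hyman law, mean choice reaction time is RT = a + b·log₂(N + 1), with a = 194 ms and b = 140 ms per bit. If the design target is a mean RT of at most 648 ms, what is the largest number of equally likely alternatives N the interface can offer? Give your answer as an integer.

8

Set 194 + 140·log₂(N + 1) ≤ 648.
log₂(N + 1) ≤ (648 − 194) / 140 = 3.2429.
N + 1 ≤ 2^3.2429 = 9.4670.
N ≤ 8.4670, so the largest integer N is 8.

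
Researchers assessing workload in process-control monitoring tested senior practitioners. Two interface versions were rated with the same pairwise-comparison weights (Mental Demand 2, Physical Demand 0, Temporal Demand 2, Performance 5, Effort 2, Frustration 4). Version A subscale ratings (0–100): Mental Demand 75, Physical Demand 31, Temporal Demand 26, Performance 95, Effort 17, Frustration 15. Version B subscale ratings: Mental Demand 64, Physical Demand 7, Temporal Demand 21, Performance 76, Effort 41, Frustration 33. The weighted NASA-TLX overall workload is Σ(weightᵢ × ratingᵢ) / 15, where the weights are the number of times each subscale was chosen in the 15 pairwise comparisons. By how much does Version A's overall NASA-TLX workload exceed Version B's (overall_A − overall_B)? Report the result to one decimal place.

0.5

Version A weighted sum = 2·75 + 0·31 + 2·26 + 5·95 + 2·17 + 4·15 = 150 + 0 + 52 + 475 + 34 + 60 = 771; overall_A = 771/15 = 51.4000.
Version B weighted sum = 2·64 + 0·7 + 2·21 + 5·76 + 2·41 + 4·33 = 128 + 0 + 42 + 380 + 82 + 132 = 764; overall_B = 764/15 = 50.9333.
Difference = 51.4000 − 50.9333 = 0.4667 ≈ 0.5.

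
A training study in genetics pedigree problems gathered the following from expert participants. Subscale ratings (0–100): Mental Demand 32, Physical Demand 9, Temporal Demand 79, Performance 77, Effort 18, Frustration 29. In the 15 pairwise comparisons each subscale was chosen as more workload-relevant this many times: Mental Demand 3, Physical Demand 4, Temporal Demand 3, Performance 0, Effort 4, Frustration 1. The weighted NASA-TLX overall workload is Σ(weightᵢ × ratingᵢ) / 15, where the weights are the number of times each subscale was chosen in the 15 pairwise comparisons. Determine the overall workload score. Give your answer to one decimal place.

The tallies are the weights (they sum to 15).
Weighted sum = 3·32 + 4·9 + 3·79 + 0·77 + 4·18 + 1·29
            = 96 + 36 + 237 + 0 + 72 + 29 = 470.
Overall workload = 470 / 15 = 31.3333 ≈ 31.3.

31.3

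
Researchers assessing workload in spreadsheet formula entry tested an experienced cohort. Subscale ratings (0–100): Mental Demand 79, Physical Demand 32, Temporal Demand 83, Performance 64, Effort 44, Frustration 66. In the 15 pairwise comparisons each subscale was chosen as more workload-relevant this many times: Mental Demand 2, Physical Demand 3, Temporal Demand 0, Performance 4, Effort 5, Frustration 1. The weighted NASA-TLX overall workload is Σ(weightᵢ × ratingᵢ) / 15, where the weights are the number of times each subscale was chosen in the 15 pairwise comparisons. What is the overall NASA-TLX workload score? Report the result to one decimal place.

53.1

The tallies are the weights (they sum to 15).
Weighted sum = 2·79 + 3·32 + 0·83 + 4·64 + 5·44 + 1·66
            = 158 + 96 + 0 + 256 + 220 + 66 = 796.
Overall workload = 796 / 15 = 53.0667 ≈ 53.1.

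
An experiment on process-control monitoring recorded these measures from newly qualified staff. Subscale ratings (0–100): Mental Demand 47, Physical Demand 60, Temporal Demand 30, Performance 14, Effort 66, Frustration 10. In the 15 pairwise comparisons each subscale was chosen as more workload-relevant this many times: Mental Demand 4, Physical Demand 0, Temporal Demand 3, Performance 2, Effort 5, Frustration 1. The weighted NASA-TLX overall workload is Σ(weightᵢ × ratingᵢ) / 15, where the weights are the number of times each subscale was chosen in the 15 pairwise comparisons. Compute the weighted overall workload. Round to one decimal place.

The tallies are the weights (they sum to 15).
Weighted sum = 4·47 + 0·60 + 3·30 + 2·14 + 5·66 + 1·10
            = 188 + 0 + 90 + 28 + 330 + 10 = 646.
Overall workload = 646 / 15 = 43.0667 ≈ 43.1.

43.1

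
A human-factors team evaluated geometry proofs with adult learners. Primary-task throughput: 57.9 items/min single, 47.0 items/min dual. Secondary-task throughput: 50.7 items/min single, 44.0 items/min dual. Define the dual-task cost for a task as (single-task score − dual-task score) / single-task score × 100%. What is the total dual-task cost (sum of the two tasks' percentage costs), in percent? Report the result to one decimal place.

32.0

Primary cost = (57.9 − 47.0) / 57.9 × 100% = 18.8256%.
Secondary cost = (50.7 − 44.0) / 50.7 × 100% = 13.2150%.
Total = 18.8256% + 13.2150% = 32.0406% ≈ 32.0%.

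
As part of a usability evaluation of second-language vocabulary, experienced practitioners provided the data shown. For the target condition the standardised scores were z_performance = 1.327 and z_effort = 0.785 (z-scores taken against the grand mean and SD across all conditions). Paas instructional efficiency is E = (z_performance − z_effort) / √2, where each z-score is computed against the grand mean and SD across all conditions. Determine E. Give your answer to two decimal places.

0.38

z_P − z_E = 1.327 − 0.785 = 0.5420.
E = 0.5420 / √2 = 0.5420 / 1.41421 = 0.3833 ≈ 0.38.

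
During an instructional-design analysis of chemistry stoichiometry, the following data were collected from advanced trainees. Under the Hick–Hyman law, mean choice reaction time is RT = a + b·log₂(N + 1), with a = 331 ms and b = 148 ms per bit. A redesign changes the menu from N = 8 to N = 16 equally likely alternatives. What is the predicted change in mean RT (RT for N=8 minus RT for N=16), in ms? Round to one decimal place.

RT(8) = 331 + 148·log₂(9) = 331 + 148·3.1699 = 800.1452 ms.
RT(16) = 331 + 148·log₂(17) = 331 + 148·4.0875 = 935.9500 ms.
Difference = 800.1452 − 935.9500 = -135.8048 ≈ -135.8 ms.

-135.8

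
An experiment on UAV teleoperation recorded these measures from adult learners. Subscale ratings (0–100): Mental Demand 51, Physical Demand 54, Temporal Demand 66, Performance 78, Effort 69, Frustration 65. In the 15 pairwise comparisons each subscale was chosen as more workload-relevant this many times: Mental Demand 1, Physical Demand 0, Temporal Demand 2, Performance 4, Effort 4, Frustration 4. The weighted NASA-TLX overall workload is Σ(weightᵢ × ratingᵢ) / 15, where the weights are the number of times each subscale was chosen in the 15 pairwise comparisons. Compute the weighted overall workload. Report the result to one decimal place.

68.7

The tallies are the weights (they sum to 15).
Weighted sum = 1·51 + 0·54 + 2·66 + 4·78 + 4·69 + 4·65
            = 51 + 0 + 132 + 312 + 276 + 260 = 1031.
Overall workload = 1031 / 15 = 68.7333 ≈ 68.7.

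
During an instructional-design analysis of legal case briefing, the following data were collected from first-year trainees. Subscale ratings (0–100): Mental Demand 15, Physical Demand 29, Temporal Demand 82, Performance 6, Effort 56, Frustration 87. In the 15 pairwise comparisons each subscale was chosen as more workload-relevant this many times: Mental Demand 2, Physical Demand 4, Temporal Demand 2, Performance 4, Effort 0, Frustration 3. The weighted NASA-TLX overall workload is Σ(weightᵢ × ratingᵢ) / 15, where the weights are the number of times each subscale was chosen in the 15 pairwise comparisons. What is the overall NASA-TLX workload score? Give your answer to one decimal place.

The tallies are the weights (they sum to 15).
Weighted sum = 2·15 + 4·29 + 2·82 + 4·6 + 0·56 + 3·87
            = 30 + 116 + 164 + 24 + 0 + 261 = 595.
Overall workload = 595 / 15 = 39.6667 ≈ 39.7.

39.7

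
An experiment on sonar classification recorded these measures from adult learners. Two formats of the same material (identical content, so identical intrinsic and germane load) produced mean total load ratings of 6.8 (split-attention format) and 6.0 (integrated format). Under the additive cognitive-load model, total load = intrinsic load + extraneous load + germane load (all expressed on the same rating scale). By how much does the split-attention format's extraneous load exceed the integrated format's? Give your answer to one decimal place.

0.8

Intrinsic and germane load are equal across formats, so the difference in total load equals the difference in extraneous load.
Extraneous-load difference = 6.8 − 6.0 = 0.8.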